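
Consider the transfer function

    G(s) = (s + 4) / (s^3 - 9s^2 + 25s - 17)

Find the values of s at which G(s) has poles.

s = 4 + j, 4 - j, 1

The poles are the roots of the denominator s^3 - 9s^2 + 25s - 17 = 0.
Trying s = 1: the polynomial evaluates to 0, so (s - 1) is a factor.
Dividing out leaves s^2 - 8s + 17 = 0.
The quadratic formula then gives s = 4 ± 1j.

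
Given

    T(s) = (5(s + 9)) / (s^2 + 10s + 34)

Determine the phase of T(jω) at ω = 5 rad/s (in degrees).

At s = j5: numerator = 45 + j25, denominator = 9 + j50.
∠T = ∠num − ∠den = 29.055° − (79.796°) = -50.74°.

∠T(j5) ≈ -50.74°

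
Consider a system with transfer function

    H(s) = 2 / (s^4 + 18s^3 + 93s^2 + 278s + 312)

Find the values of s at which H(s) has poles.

s = -12, -2 + 3j, -2 - 3j, -2

The poles are the roots of the denominator s^4 + 18s^3 + 93s^2 + 278s + 312 = 0.
Trying s = -12: the polynomial evaluates to 0, so (s + 12) is a factor.
Dividing out leaves s^3 + 6s^2 + 21s + 26 = 0.
This factors further as (s^2 + 4s + 13)(s + 2) = 0.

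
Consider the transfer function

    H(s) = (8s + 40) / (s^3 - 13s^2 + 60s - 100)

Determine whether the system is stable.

The denominator s^3 - 13s^2 + 60s - 100 factors as (s^2 - 8s + 20)(s - 5), giving poles at s = 4 + 2j, 4 - 2j, 5.
Since the pole(s) at s = 4 ± 2j, 5 lie in the right half-plane, the system is unstable.

unstable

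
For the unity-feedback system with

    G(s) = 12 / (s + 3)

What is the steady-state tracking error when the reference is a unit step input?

G(s) has no poles at the origin.
This is a Type 0 system. Kp = lim_{s→0} G(s) = 12/3 = 4.
e_ss = 1/(1 + Kp) = 1/(1 + 4) = 1/5 ≈ 0.2000.

e_ss = 0.2000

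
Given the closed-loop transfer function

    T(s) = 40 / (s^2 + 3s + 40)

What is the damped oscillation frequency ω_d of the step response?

ω_d ≈ 6.144 rad/s

Comparing s^2 + 3s + 40 to s^2 + 2ζωₙs + ωₙ²: ωₙ = √40 ≈ 6.325 rad/s and ζ = 3/(2·√40) ≈ 0.2372.
ζωₙ = 3/2 = 1.5, so ω_d = ωₙ√(1−ζ²) = √(ωₙ² − (ζωₙ)²) = √(40 − 1.5²) = √37.75 ≈ 6.144 rad/s.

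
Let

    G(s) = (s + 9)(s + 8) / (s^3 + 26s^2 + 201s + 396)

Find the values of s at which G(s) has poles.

The poles are the roots of the denominator s^3 + 26s^2 + 201s + 396 = 0.
Trying s = -3: the polynomial evaluates to 0, so (s + 3) is a factor.
Dividing out leaves s^2 + 23s + 132 = 0.
Factoring the quadratic: (s + 12)(s + 11) = 0.

s = -3, -12, -11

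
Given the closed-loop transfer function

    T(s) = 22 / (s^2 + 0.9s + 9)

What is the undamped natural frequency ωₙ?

Compare the denominator to the standard form s^2 + 2ζωₙs + ωₙ².
ωₙ² = 9, so ωₙ = 3 rad/s.

ωₙ = 3 rad/s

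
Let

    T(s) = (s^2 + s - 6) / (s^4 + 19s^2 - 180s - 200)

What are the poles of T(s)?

s = -2 + 6j, -2 - 6j, -1, 5

The poles are the roots of the denominator s^4 + 19s^2 - 180s - 200 = 0.
Trying s = -1: the polynomial evaluates to 0, so (s + 1) is a factor.
Dividing out leaves s^3 - s^2 + 20s - 200 = 0.
This factors further as (s^2 + 4s + 40)(s - 5) = 0.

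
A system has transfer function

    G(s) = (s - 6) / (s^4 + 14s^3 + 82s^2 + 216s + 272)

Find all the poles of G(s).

The poles are the roots of the denominator s^4 + 14s^3 + 82s^2 + 216s + 272 = 0.
No real roots exist; factor into two real quadratics: (s^2 + 10s + 34)(s^2 + 4s + 8) = 0.
Each quadratic gives a conjugate pair via the quadratic formula.

s = -5 + 3j, -5 - 3j, -2 + 2j, -2 - 2j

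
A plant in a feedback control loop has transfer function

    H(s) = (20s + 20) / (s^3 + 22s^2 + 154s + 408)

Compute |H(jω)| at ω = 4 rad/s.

|H(j4)| ≈ 0.1486

Substitute s = j4: numerator = 20 + j80, denominator = 56 + j552.
|H(j4)| = |20 + j80| / |56 + j552| = 82.462 / 554.83 ≈ 0.1486.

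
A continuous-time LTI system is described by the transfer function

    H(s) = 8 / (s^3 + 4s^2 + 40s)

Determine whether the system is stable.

marginally stable

The denominator s^3 + 4s^2 + 40s factors as s(s^2 + 4s + 40), giving poles at s = 0, -2 + 6j, -2 - 6j.
Since the simple pole(s) at s = 0 lie on the jω-axis with none in the right half-plane, the system is marginally stable.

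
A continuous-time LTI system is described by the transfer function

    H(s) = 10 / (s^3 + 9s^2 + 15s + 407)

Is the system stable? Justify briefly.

unstable

The denominator s^3 + 9s^2 + 15s + 407 factors as (s^2 - 2s + 37)(s + 11), giving poles at s = 1 ± 6j, -11.
Since the pole(s) at s = 1 + 6j, 1 - 6j lie in the right half-plane, the system is unstable.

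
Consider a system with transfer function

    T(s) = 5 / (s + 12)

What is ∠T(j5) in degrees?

At s = j5: numerator = 5, denominator = 12 + j5.
∠T = ∠num − ∠den = 0° − (22.620°) = -22.62°.

∠T(j5) ≈ -22.62°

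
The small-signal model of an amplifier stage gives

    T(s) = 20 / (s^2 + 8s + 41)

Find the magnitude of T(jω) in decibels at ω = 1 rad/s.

Substitute s = j1: numerator = 20, denominator = 40 + j8.
|T(j1)| = |20| / |40 + j8| = 20 / 40.792 ≈ 0.4903.
In decibels: 20·log₁₀(0.4903) ≈ -6.19 dB.

|T(j1)|_dB ≈ -6.19 dB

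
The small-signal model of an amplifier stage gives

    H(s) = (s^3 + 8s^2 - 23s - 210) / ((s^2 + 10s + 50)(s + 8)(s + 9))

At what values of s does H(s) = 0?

s = -6, -7, 5

Set the numerator to zero: s^3 + 8s^2 - 23s - 210 = 0.
Factoring: (s + 6)(s + 7)(s - 5) = 0.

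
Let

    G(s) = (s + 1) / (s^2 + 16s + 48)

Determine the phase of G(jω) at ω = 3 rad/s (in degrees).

∠G(j3) ≈ 20.66°

At s = j3: numerator = 1 + j3, denominator = 39 + j48.
∠G = ∠num − ∠den = 71.565° − (50.906°) = 20.66°.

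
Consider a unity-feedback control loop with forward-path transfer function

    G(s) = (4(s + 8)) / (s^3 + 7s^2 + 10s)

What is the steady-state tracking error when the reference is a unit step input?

e_ss = 0

G(s) has one pole at the origin.
This is a Type 1 system; for a step input the steady-state error is zero.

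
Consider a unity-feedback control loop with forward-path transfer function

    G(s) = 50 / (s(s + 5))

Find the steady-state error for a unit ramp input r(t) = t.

G(s) has one pole at the origin.
This is a Type 1 system. Kv = lim_{s→0} s·G(s) = 50/5 = 10.
e_ss = 1/Kv = 1/(10) = 1/10 ≈ 0.1000.

e_ss = 0.1000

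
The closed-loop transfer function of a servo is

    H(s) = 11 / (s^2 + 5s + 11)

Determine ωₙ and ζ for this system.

ωₙ ≈ 3.317 rad/s, ζ ≈ 0.7538

Compare the denominator to the standard form s^2 + 2ζωₙs + ωₙ².
ωₙ² = 11, so ωₙ = √11 ≈ 3.317 rad/s.
2ζωₙ = 5, so ζ = 5/(2·√11) ≈ 0.7538.
With ζ = 0.7538 the response is underdamped.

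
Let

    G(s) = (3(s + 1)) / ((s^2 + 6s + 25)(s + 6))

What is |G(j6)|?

|G(j6)| ≈ 0.05713

Substitute s = j6: numerator = 3 + j18, denominator = -282 + j150.
|G(j6)| = |3 + j18| / |-282 + j150| = 18.248 / 319.41 ≈ 0.05713.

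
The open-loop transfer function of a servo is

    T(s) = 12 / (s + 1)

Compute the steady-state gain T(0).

T(0) = 12

Set s = 0: T(0) = (12) / (1) = 12.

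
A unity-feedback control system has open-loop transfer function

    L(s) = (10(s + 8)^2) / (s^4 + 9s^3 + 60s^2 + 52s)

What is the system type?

The denominator has 1 factor of s at the origin (free integrator), so this is a Type 1 system.

Type 1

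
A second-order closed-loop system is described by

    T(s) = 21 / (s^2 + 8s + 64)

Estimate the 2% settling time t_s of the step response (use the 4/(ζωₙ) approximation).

Comparing s^2 + 8s + 64 to s^2 + 2ζωₙs + ωₙ²: ωₙ = 8 rad/s and ζ = 8/(2·8) = 0.5.
ζωₙ = 8/2 = 4, so t_s ≈ 4/(ζωₙ) = 4/4 = 1 s.

t_s ≈ 1 s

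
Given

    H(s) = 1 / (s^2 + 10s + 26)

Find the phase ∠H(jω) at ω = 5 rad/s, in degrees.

At s = j5: numerator = 1, denominator = 1 + j50.
∠H = ∠num − ∠den = 0° − (88.854°) = -88.85°.

∠H(j5) ≈ -88.85°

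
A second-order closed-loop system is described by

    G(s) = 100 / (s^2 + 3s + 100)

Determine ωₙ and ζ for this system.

ωₙ = 10 rad/s, ζ = 0.15

Compare the denominator to the standard form s^2 + 2ζωₙs + ωₙ².
ωₙ² = 100, so ωₙ = 10 rad/s.
2ζωₙ = 3, so ζ = 3/(2·10) = 0.15.
With ζ = 0.15 the response is underdamped.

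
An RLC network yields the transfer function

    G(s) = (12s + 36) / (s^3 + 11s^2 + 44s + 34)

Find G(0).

Set s = 0: G(0) = (36) / (34) = 18/17.

G(0) = 18/17 ≈ 1.059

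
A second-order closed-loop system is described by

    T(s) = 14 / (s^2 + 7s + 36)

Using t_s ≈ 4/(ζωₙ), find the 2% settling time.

Comparing s^2 + 7s + 36 to s^2 + 2ζωₙs + ωₙ²: ωₙ = 6 rad/s and ζ = 7/(2·6) ≈ 0.5833.
ζωₙ = 7/2 = 3.5, so t_s ≈ 4/(ζωₙ) = 4/3.5 ≈ 1.143 s.

t_s ≈ 1.143 s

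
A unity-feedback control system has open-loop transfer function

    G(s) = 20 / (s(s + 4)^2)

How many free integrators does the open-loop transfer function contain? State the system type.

Type 1

The denominator has 1 factor of s at the origin (free integrator), so this is a Type 1 system.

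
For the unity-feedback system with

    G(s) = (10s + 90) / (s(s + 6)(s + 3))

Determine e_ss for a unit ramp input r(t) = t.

e_ss = 0.2000

G(s) has one pole at the origin.
This is a Type 1 system. Kv = lim_{s→0} s·G(s) = 90/18 = 5.
e_ss = 1/Kv = 1/(5) = 1/5 ≈ 0.2000.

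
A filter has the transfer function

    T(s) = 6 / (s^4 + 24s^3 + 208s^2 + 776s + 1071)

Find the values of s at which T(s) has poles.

s = -7, -4 ± j, -9

The poles are the roots of the denominator s^4 + 24s^3 + 208s^2 + 776s + 1071 = 0.
Trying s = -7: the polynomial evaluates to 0, so (s + 7) is a factor.
Dividing out leaves s^3 + 17s^2 + 89s + 153 = 0.
This factors further as (s^2 + 8s + 17)(s + 9) = 0.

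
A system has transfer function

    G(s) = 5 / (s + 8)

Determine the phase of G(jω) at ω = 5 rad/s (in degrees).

At s = j5: numerator = 5, denominator = 8 + j5.
∠G = ∠num − ∠den = 0° − (32.005°) = -32.01°.

∠G(j5) ≈ -32.01°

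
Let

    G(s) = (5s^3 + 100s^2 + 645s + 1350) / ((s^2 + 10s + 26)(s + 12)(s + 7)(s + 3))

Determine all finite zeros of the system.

s = -9, -5, -6

Set the numerator to zero: 5s^3 + 100s^2 + 645s + 1350 = 0, i.e. 5·(s^3 + 20s^2 + 129s + 270) = 0.
Factoring: (s + 9)(s + 5)(s + 6) = 0.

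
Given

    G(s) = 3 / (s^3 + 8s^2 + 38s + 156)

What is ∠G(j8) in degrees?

At s = j8: numerator = 3, denominator = -356 - j208.
∠G = ∠num − ∠den = 0° − (-149.70°) = 149.7°.

∠G(j8) ≈ 149.7°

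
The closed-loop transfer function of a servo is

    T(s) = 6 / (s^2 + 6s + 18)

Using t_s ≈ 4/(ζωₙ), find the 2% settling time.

t_s ≈ 1.333 s

Comparing s^2 + 6s + 18 to s^2 + 2ζωₙs + ωₙ²: ωₙ = √18 ≈ 4.243 rad/s and ζ = 6/(2·√18) ≈ 0.7071.
ζωₙ = 6/2 = 3, so t_s ≈ 4/(ζωₙ) = 4/3 ≈ 1.333 s.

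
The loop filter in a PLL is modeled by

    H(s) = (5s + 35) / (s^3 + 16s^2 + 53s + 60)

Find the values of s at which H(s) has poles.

s = -2 + j, -2 - j, -12

The poles are the roots of the denominator s^3 + 16s^2 + 53s + 60 = 0.
Trying s = -12: the polynomial evaluates to 0, so (s + 12) is a factor.
Dividing out leaves s^2 + 4s + 5 = 0.
The quadratic formula then gives s = -2 ± 1j.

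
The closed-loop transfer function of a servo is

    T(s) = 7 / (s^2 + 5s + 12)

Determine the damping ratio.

ζ ≈ 0.7217

Compare the denominator to the standard form s^2 + 2ζωₙs + ωₙ².
ωₙ² = 12, so ωₙ = √12 ≈ 3.464 rad/s.
2ζωₙ = 5, so ζ = 5/(2·√12) ≈ 0.7217.
With ζ = 0.7217 the response is underdamped.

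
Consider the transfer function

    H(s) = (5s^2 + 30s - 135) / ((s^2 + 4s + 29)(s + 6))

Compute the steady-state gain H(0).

H(0) = -45/58 ≈ -0.7759

Set s = 0: H(0) = (-135) / (174) = -45/58.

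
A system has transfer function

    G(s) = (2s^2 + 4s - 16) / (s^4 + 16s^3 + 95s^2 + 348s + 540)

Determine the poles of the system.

The poles are the roots of the denominator s^4 + 16s^3 + 95s^2 + 348s + 540 = 0.
Trying s = -3: the polynomial evaluates to 0, so (s + 3) is a factor.
Dividing out leaves s^3 + 13s^2 + 56s + 180 = 0.
This factors further as (s^2 + 4s + 20)(s + 9) = 0.

s = -2 ± 4j, -3, -9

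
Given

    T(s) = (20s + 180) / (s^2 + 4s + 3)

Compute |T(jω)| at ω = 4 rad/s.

|T(j4)| ≈ 9.555

Substitute s = j4: numerator = 180 + j80, denominator = -13 + j16.
|T(j4)| = |180 + j80| / |-13 + j16| = 196.98 / 20.616 ≈ 9.555.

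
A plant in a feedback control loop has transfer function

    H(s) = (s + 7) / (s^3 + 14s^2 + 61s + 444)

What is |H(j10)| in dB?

|H(j10)|_dB ≈ -38.5 dB

Substitute s = j10: numerator = 7 + j10, denominator = -956 - j390.
|H(j10)| = |7 + j10| / |-956 - j390| = 12.207 / 1032.5 ≈ 0.01182.
In decibels: 20·log₁₀(0.01182) ≈ -38.5 dB.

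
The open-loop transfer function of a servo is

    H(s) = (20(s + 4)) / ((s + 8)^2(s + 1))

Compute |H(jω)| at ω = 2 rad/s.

|H(j2)| ≈ 0.5882

Substitute s = j2: numerator = 80 + j40, denominator = -4 + j152.
|H(j2)| = |80 + j40| / |-4 + j152| = 89.443 / 152.05 ≈ 0.5882.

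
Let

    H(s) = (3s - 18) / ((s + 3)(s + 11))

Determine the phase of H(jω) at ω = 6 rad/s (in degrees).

At s = j6: numerator = -18 + j18, denominator = -3 + j84.
∠H = ∠num − ∠den = 135° − (92.045°) = 42.95°.

∠H(j6) ≈ 42.95°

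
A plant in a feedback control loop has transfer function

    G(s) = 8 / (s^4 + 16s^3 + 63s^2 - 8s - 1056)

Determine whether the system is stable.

unstable

The denominator s^4 + 16s^3 + 63s^2 - 8s - 1056 factors as (s + 11)(s^2 + 8s + 32)(s - 3), giving poles at s = -11, -4 + 4j, -4 - 4j, 3.
Since the pole(s) at s = 3 lie in the right half-plane, the system is unstable.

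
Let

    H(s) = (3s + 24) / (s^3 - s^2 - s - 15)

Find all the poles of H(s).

The poles are the roots of the denominator s^3 - s^2 - s - 15 = 0.
Trying s = 3: the polynomial evaluates to 0, so (s - 3) is a factor.
Dividing out leaves s^2 + 2s + 5 = 0.
The quadratic formula then gives s = -1 ± 2j.

s = -1 + 2j, -1 - 2j, 3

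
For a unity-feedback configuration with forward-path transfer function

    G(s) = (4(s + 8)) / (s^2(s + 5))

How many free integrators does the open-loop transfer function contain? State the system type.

Type 2

The denominator has 2 factors of s at the origin (free integrators), so this is a Type 2 system.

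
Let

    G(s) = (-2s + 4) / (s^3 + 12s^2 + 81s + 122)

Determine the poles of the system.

The poles are the roots of the denominator s^3 + 12s^2 + 81s + 122 = 0.
Trying s = -2: the polynomial evaluates to 0, so (s + 2) is a factor.
Dividing out leaves s^2 + 10s + 61 = 0.
The quadratic formula then gives s = -5 ± 6j.

s = -2, -5 + 6j, -5 - 6j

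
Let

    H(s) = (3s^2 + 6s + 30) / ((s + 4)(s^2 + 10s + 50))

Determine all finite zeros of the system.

s = -1 ± 3j

Set the numerator to zero: 3s^2 + 6s + 30 = 0, i.e. 3·(s^2 + 2s + 10) = 0.
Factoring: (s^2 + 2s + 10) = 0.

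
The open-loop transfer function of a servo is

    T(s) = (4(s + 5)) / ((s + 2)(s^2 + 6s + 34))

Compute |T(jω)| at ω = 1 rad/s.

|T(j1)| ≈ 0.2719

Substitute s = j1: numerator = 20 + j4, denominator = 60 + j45.
|T(j1)| = |20 + j4| / |60 + j45| = 20.396 / 75 ≈ 0.2719.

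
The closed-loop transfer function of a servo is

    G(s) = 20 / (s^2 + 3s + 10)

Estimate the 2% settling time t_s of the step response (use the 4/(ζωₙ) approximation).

Comparing s^2 + 3s + 10 to s^2 + 2ζωₙs + ωₙ²: ωₙ = √10 ≈ 3.162 rad/s and ζ = 3/(2·√10) ≈ 0.4743.
ζωₙ = 3/2 = 1.5, so t_s ≈ 4/(ζωₙ) = 4/1.5 ≈ 2.667 s.

t_s ≈ 2.667 s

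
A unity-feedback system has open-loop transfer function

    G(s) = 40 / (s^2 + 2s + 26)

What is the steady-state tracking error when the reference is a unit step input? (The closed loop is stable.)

G(s) has no poles at the origin.
This is a Type 0 system. Kp = lim_{s→0} G(s) = 40/26 = 20/13.
e_ss = 1/(1 + Kp) = 1/(1 + 20/13) = 13/33 ≈ 0.3939.

e_ss = 0.3939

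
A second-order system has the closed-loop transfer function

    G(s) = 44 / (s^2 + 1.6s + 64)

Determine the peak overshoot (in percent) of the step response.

Comparing s^2 + 1.6s + 64 to s^2 + 2ζωₙs + ωₙ²: ωₙ = 8 rad/s and ζ = 1.6/(2·8) = 0.1.
%OS = 100·exp(−πζ/√(1−ζ²)) = 100·exp(−π·0.1/√(1−0.1²)) ≈ 72.9%.

%OS ≈ 72.9%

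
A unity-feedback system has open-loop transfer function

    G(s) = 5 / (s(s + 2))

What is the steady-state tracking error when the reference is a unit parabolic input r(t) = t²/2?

G(s) has one pole at the origin.
This is a Type 1 system; Ka = lim_{s→0} s^2·G(s) = 0, so the steady-state error for a parabola input is infinite.

e_ss = ∞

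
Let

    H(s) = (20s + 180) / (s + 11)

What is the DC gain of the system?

H(0) = 180/11 ≈ 16.36

Set s = 0: H(0) = (180) / (11) = 180/11.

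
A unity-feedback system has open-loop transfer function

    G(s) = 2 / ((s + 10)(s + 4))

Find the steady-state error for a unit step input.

e_ss = 0.9524

G(s) has no poles at the origin.
This is a Type 0 system. Kp = lim_{s→0} G(s) = 2/40 = 1/20.
e_ss = 1/(1 + Kp) = 1/(1 + 1/20) = 20/21 ≈ 0.9524.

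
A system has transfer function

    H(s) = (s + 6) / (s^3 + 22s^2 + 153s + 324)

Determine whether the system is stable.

The denominator s^3 + 22s^2 + 153s + 324 factors as (s + 9)^2(s + 4), giving poles at s = -9, -9, -4.
Since all poles lie strictly in the left half-plane, the system is stable.

stable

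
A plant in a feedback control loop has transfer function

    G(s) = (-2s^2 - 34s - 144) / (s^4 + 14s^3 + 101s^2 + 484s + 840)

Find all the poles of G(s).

The poles are the roots of the denominator s^4 + 14s^3 + 101s^2 + 484s + 840 = 0.
Trying s = -3: the polynomial evaluates to 0, so (s + 3) is a factor.
Dividing out leaves s^3 + 11s^2 + 68s + 280 = 0.
This factors further as (s^2 + 4s + 40)(s + 7) = 0.

s = -2 ± 6j, -3, -7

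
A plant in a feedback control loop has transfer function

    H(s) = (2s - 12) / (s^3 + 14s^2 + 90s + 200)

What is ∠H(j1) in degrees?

∠H(j1) ≈ 145.0°

At s = j1: numerator = -12 + j2, denominator = 186 + j89.
∠H = ∠num − ∠den = 170.54° − (25.571°) = 145.0°.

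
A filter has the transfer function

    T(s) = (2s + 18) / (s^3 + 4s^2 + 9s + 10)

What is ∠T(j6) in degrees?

∠T(j6) ≈ 163.3°

At s = j6: numerator = 18 + j12, denominator = -134 - j162.
∠T = ∠num − ∠den = 33.690° − (-129.60°) = 163.3°.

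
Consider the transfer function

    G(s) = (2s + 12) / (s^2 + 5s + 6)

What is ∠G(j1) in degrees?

At s = j1: numerator = 12 + j2, denominator = 5 + j5.
∠G = ∠num − ∠den = 9.4623° − (45°) = -35.54°.

∠G(j1) ≈ -35.54°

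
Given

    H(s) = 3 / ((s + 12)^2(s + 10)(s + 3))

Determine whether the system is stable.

The poles can be read from the denominator factors: s = -12, -10, -12, -3.
Since all poles lie strictly in the left half-plane, the system is stable.

stable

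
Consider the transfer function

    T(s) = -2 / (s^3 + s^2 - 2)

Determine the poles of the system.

The poles are the roots of the denominator s^3 + s^2 - 2 = 0.
Trying s = 1: the polynomial evaluates to 0, so (s - 1) is a factor.
Dividing out leaves s^2 + 2s + 2 = 0.
The quadratic formula then gives s = -1 ± 1j.

s = -1 + j, -1 - j, 1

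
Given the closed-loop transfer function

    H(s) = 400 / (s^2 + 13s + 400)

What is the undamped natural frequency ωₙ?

ωₙ = 20 rad/s

Compare the denominator to the standard form s^2 + 2ζωₙs + ωₙ².
ωₙ² = 400, so ωₙ = 20 rad/s.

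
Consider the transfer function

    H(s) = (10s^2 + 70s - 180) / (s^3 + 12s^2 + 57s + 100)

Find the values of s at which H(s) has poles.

The poles are the roots of the denominator s^3 + 12s^2 + 57s + 100 = 0.
Trying s = -4: the polynomial evaluates to 0, so (s + 4) is a factor.
Dividing out leaves s^2 + 8s + 25 = 0.
The quadratic formula then gives s = -4 ± 3j.

s = -4 + 3j, -4 - 3j, -4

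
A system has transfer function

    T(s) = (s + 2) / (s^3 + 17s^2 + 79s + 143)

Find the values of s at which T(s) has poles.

The poles are the roots of the denominator s^3 + 17s^2 + 79s + 143 = 0.
Trying s = -11: the polynomial evaluates to 0, so (s + 11) is a factor.
Dividing out leaves s^2 + 6s + 13 = 0.
The quadratic formula then gives s = -3 ± 2j.

s = -3 + 2j, -3 - 2j, -11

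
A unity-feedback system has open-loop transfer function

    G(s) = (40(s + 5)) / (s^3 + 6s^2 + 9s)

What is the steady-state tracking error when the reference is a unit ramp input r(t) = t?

e_ss = 0.04500

G(s) has one pole at the origin.
This is a Type 1 system. Kv = lim_{s→0} s·G(s) = 200/9.
e_ss = 1/Kv = 1/(200/9) = 9/200 ≈ 0.04500.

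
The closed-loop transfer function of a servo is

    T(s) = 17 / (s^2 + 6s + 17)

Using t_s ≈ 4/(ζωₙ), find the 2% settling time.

t_s ≈ 1.333 s

Comparing s^2 + 6s + 17 to s^2 + 2ζωₙs + ωₙ²: ωₙ = √17 ≈ 4.123 rad/s and ζ = 6/(2·√17) ≈ 0.7276.
ζωₙ = 6/2 = 3, so t_s ≈ 4/(ζωₙ) = 4/3 ≈ 1.333 s.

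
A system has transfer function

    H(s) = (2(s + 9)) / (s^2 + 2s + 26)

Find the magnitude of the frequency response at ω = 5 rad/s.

|H(j5)| ≈ 2.049

Substitute s = j5: numerator = 18 + j10, denominator = 1 + j10.
|H(j5)| = |18 + j10| / |1 + j10| = 20.591 / 10.050 ≈ 2.049.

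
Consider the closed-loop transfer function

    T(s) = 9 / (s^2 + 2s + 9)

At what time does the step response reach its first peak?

Comparing s^2 + 2s + 9 to s^2 + 2ζωₙs + ωₙ²: ωₙ = 3 rad/s and ζ = 2/(2·3) ≈ 0.3333.
ζωₙ = 2/2 = 1, so ω_d = ωₙ√(1−ζ²) = √(ωₙ² − (ζωₙ)²) = √(9 − 1²) = √8 ≈ 2.828 rad/s.
t_p = π/ω_d = π/2.828 ≈ 1.111 s.

t_p ≈ 1.111 s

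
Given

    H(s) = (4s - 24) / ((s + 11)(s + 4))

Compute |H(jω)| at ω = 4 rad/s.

|H(j4)| ≈ 0.4356

Substitute s = j4: numerator = -24 + j16, denominator = 28 + j60.
|H(j4)| = |-24 + j16| / |28 + j60| = 28.844 / 66.212 ≈ 0.4356.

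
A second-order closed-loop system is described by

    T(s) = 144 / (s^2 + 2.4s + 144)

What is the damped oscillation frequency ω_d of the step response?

ω_d ≈ 11.94 rad/s

Comparing s^2 + 2.4s + 144 to s^2 + 2ζωₙs + ωₙ²: ωₙ = 12 rad/s and ζ = 2.4/(2·12) = 0.1.
ζωₙ = 2.4/2 = 1.2, so ω_d = ωₙ√(1−ζ²) = √(ωₙ² − (ζωₙ)²) = √(144 − 1.2²) = √142.56 ≈ 11.94 rad/s.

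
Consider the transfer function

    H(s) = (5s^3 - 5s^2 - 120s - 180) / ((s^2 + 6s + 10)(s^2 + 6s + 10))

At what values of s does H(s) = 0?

Set the numerator to zero: 5s^3 - 5s^2 - 120s - 180 = 0, i.e. 5·(s^3 - s^2 - 24s - 36) = 0.
Factoring: (s + 2)(s + 3)(s - 6) = 0.

s = -2, -3, 6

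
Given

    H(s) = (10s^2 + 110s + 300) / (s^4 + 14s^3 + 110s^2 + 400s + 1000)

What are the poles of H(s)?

The poles are the roots of the denominator s^4 + 14s^3 + 110s^2 + 400s + 1000 = 0.
No real roots exist; factor into two real quadratics: (s^2 + 10s + 50)(s^2 + 4s + 20) = 0.
Each quadratic gives a conjugate pair via the quadratic formula.

s = -5 ± 5j, -2 ± 4j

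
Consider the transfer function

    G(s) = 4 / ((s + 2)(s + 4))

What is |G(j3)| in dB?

|G(j3)|_dB ≈ -13.1 dB

Substitute s = j3: numerator = 4, denominator = -1 + j18.
|G(j3)| = |4| / |-1 + j18| = 4 / 18.028 ≈ 0.2219.
In decibels: 20·log₁₀(0.2219) ≈ -13.1 dB.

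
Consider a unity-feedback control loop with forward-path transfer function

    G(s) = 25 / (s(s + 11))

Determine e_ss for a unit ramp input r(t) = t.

e_ss = 0.4400

G(s) has one pole at the origin.
This is a Type 1 system. Kv = lim_{s→0} s·G(s) = 25/11.
e_ss = 1/Kv = 1/(25/11) = 11/25 ≈ 0.4400.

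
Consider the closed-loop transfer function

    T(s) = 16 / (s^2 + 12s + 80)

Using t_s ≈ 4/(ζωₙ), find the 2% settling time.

t_s ≈ 0.6667 s

Comparing s^2 + 12s + 80 to s^2 + 2ζωₙs + ωₙ²: ωₙ = √80 ≈ 8.944 rad/s and ζ = 12/(2·√80) ≈ 0.6708.
ζωₙ = 12/2 = 6, so t_s ≈ 4/(ζωₙ) = 4/6 ≈ 0.6667 s.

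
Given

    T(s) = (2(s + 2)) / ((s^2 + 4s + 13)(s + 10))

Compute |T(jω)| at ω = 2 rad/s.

|T(j2)| ≈ 0.04607

Substitute s = j2: numerator = 4 + j4, denominator = 74 + j98.
|T(j2)| = |4 + j4| / |74 + j98| = 5.6569 / 122.80 ≈ 0.04607.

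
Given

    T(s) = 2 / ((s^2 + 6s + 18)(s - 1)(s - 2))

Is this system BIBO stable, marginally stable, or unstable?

The poles can be read from the denominator factors: s = -3 + 3j, -3 - 3j, 1, 2.
Since the pole(s) at s = 1, 2 lie in the right half-plane, the system is unstable.

unstable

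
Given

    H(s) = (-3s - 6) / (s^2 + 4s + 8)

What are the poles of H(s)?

The poles are the roots of the denominator s^2 + 4s + 8 = 0.
Using the quadratic formula: s = (-4 ± √(-16))/2 = -2 ± 2j.

s = -2 ± 2j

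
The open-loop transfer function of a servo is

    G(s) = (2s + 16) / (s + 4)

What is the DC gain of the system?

G(0) = 4

Set s = 0: G(0) = (16) / (4) = 4.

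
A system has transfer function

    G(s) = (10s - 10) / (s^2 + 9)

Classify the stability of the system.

The poles can be read from the denominator factors: s = ±3j.
Since the simple pole(s) at s = ±3j lie on the jω-axis with none in the right half-plane, the system is marginally stable.

marginally stable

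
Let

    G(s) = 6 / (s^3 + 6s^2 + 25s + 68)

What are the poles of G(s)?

s = -1 ± 4j, -4

The poles are the roots of the denominator s^3 + 6s^2 + 25s + 68 = 0.
Trying s = -4: the polynomial evaluates to 0, so (s + 4) is a factor.
Dividing out leaves s^2 + 2s + 17 = 0.
The quadratic formula then gives s = -1 ± 4j.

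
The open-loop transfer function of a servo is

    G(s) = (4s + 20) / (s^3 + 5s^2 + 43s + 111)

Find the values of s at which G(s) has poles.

s = -1 + 6j, -1 - 6j, -3

The poles are the roots of the denominator s^3 + 5s^2 + 43s + 111 = 0.
Trying s = -3: the polynomial evaluates to 0, so (s + 3) is a factor.
Dividing out leaves s^2 + 2s + 37 = 0.
The quadratic formula then gives s = -1 ± 6j.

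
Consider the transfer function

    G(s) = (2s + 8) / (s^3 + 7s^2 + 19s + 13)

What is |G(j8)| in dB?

Substitute s = j8: numerator = 8 + j16, denominator = -435 - j360.
|G(j8)| = |8 + j16| / |-435 - j360| = 17.889 / 564.65 ≈ 0.03168.
In decibels: 20·log₁₀(0.03168) ≈ -30.0 dB.

|G(j8)|_dB ≈ -30.0 dB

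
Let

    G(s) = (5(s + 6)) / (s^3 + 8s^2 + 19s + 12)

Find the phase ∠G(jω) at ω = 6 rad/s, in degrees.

At s = j6: numerator = 30 + j30, denominator = -276 - j102.
∠G = ∠num − ∠den = 45° − (-159.72°) = 204.7°, which wraps to -155.3°.

∠G(j6) ≈ -155.3°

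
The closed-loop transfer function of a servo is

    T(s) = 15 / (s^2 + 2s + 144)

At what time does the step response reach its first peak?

t_p ≈ 0.2627 s

Comparing s^2 + 2s + 144 to s^2 + 2ζωₙs + ωₙ²: ωₙ = 12 rad/s and ζ = 2/(2·12) ≈ 0.08333.
ζωₙ = 2/2 = 1, so ω_d = ωₙ√(1−ζ²) = √(ωₙ² − (ζωₙ)²) = √(144 − 1²) = √143 ≈ 11.96 rad/s.
t_p = π/ω_d = π/11.96 ≈ 0.2627 s.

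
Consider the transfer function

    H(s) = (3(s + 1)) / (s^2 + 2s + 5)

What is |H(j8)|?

|H(j8)| ≈ 0.3957

Substitute s = j8: numerator = 3 + j24, denominator = -59 + j16.
|H(j8)| = |3 + j24| / |-59 + j16| = 24.187 / 61.131 ≈ 0.3957.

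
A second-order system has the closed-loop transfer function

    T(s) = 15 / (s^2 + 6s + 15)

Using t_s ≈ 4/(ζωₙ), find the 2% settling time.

Comparing s^2 + 6s + 15 to s^2 + 2ζωₙs + ωₙ²: ωₙ = √15 ≈ 3.873 rad/s and ζ = 6/(2·√15) ≈ 0.7746.
ζωₙ = 6/2 = 3, so t_s ≈ 4/(ζωₙ) = 4/3 ≈ 1.333 s.

t_s ≈ 1.333 s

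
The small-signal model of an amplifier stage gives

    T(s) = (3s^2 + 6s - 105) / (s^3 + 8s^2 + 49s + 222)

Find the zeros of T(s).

s = 5, -7

Set the numerator to zero: 3s^2 + 6s - 105 = 0, i.e. 3·(s^2 + 2s - 35) = 0.
Factoring: (s - 5)(s + 7) = 0.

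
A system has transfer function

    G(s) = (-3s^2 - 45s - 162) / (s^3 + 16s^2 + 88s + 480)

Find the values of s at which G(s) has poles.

s = -2 ± 6j, -12

The poles are the roots of the denominator s^3 + 16s^2 + 88s + 480 = 0.
Trying s = -12: the polynomial evaluates to 0, so (s + 12) is a factor.
Dividing out leaves s^2 + 4s + 40 = 0.
The quadratic formula then gives s = -2 ± 6j.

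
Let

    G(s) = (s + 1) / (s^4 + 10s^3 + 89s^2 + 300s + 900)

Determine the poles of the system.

The poles are the roots of the denominator s^4 + 10s^3 + 89s^2 + 300s + 900 = 0.
No real roots exist; factor into two real quadratics: (s^2 + 4s + 20)(s^2 + 6s + 45) = 0.
Each quadratic gives a conjugate pair via the quadratic formula.

s = -2 + 4j, -2 - 4j, -3 + 6j, -3 - 6j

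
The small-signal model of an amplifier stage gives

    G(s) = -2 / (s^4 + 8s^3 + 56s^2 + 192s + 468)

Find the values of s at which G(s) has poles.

The poles are the roots of the denominator s^4 + 8s^3 + 56s^2 + 192s + 468 = 0.
No real roots exist; factor into two real quadratics: (s^2 + 2s + 26)(s^2 + 6s + 18) = 0.
Each quadratic gives a conjugate pair via the quadratic formula.

s = -1 + 5j, -1 - 5j, -3 + 3j, -3 - 3j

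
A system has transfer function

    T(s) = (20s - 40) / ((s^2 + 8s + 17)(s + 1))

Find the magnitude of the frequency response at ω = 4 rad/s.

|T(j4)| ≈ 0.6776

Substitute s = j4: numerator = -40 + j80, denominator = -127 + j36.
|T(j4)| = |-40 + j80| / |-127 + j36| = 89.443 / 132.00 ≈ 0.6776.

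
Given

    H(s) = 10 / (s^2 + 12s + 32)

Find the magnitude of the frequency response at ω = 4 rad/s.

|H(j4)| ≈ 0.1976

Substitute s = j4: numerator = 10, denominator = 16 + j48.
|H(j4)| = |10| / |16 + j48| = 10 / 50.596 ≈ 0.1976.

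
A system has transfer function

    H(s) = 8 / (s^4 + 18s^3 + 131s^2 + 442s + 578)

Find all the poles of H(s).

s = -5 ± 3j, -4 ± j

The poles are the roots of the denominator s^4 + 18s^3 + 131s^2 + 442s + 578 = 0.
No real roots exist; factor into two real quadratics: (s^2 + 10s + 34)(s^2 + 8s + 17) = 0.
Each quadratic gives a conjugate pair via the quadratic formula.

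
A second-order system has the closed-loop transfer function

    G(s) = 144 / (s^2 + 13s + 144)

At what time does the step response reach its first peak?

Comparing s^2 + 13s + 144 to s^2 + 2ζωₙs + ωₙ²: ωₙ = 12 rad/s and ζ = 13/(2·12) ≈ 0.5417.
ζωₙ = 13/2 = 6.5, so ω_d = ωₙ√(1−ζ²) = √(ωₙ² − (ζωₙ)²) = √(144 − 6.5²) = √101.75 ≈ 10.09 rad/s.
t_p = π/ω_d = π/10.09 ≈ 0.3114 s.

t_p ≈ 0.3114 s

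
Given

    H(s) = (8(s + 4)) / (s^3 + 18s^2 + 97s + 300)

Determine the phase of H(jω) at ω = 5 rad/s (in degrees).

At s = j5: numerator = 32 + j40, denominator = -150 + j360.
∠H = ∠num − ∠den = 51.340° − (112.62°) = -61.28°.

∠H(j5) ≈ -61.28°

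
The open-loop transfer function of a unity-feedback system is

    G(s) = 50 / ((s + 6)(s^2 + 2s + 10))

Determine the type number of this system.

Type 0

The denominator has no factor of s at the origin — no free integrator — so this is a Type 0 system.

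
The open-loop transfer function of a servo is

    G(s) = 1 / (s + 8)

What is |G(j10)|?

Substitute s = j10: numerator = 1, denominator = 8 + j10.
|G(j10)| = |1| / |8 + j10| = 1 / 12.806 ≈ 0.07809.

|G(j10)| ≈ 0.07809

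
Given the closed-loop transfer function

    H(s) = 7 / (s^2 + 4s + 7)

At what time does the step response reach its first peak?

t_p ≈ 1.814 s

Comparing s^2 + 4s + 7 to s^2 + 2ζωₙs + ωₙ²: ωₙ = √7 ≈ 2.646 rad/s and ζ = 4/(2·√7) ≈ 0.7559.
ζωₙ = 4/2 = 2, so ω_d = ωₙ√(1−ζ²) = √(ωₙ² − (ζωₙ)²) = √(7 − 2²) = √3 ≈ 1.732 rad/s.
t_p = π/ω_d = π/1.732 ≈ 1.814 s.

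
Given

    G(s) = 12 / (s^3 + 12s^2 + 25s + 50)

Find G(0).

G(0) = 6/25 ≈ 0.2400

Set s = 0: G(0) = (12) / (50) = 6/25.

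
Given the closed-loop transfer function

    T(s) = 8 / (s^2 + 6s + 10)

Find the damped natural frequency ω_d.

ω_d = 1 rad/s

Comparing s^2 + 6s + 10 to s^2 + 2ζωₙs + ωₙ²: ωₙ = √10 ≈ 3.162 rad/s and ζ = 6/(2·√10) ≈ 0.9487.
ζωₙ = 6/2 = 3, so ω_d = ωₙ√(1−ζ²) = √(ωₙ² − (ζωₙ)²) = √(10 − 3²) = √1 = 1 rad/s.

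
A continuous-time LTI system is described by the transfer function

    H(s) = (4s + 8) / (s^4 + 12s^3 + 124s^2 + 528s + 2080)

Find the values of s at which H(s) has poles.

s = -2 + 6j, -2 - 6j, -4 + 6j, -4 - 6j

The poles are the roots of the denominator s^4 + 12s^3 + 124s^2 + 528s + 2080 = 0.
No real roots exist; factor into two real quadratics: (s^2 + 4s + 40)(s^2 + 8s + 52) = 0.
Each quadratic gives a conjugate pair via the quadratic formula.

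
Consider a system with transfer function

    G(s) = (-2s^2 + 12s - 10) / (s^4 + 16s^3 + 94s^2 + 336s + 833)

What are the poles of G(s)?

s = -1 ± 4j, -7, -7

The poles are the roots of the denominator s^4 + 16s^3 + 94s^2 + 336s + 833 = 0.
Trying s = -7: the polynomial evaluates to 0, so (s + 7) is a factor.
Dividing out leaves s^3 + 9s^2 + 31s + 119 = 0.
This factors further as (s^2 + 2s + 17)(s + 7) = 0.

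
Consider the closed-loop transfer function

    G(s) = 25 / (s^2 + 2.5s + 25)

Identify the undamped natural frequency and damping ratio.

ωₙ = 5 rad/s, ζ = 0.25

Compare the denominator to the standard form s^2 + 2ζωₙs + ωₙ².
ωₙ² = 25, so ωₙ = 5 rad/s.
2ζωₙ = 2.5, so ζ = 2.5/(2·5) = 0.25.
With ζ = 0.25 the response is underdamped.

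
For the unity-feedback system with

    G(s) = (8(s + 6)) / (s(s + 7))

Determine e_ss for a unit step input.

e_ss = 0

G(s) has one pole at the origin.
This is a Type 1 system; for a step input the steady-state error is zero.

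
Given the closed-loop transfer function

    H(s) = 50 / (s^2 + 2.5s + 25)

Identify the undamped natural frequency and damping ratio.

ωₙ = 5 rad/s, ζ = 0.25

Compare the denominator to the standard form s^2 + 2ζωₙs + ωₙ².
ωₙ² = 25, so ωₙ = 5 rad/s.
2ζωₙ = 2.5, so ζ = 2.5/(2·5) = 0.25.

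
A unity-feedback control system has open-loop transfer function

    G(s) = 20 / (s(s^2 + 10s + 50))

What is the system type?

Type 1

The denominator has 1 factor of s at the origin (free integrator), so this is a Type 1 system.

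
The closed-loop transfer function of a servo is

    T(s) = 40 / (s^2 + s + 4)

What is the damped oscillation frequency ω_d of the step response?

Comparing s^2 + s + 4 to s^2 + 2ζωₙs + ωₙ²: ωₙ = 2 rad/s and ζ = 1/(2·2) = 0.25.
ζωₙ = 1/2 = 0.5, so ω_d = ωₙ√(1−ζ²) = √(ωₙ² − (ζωₙ)²) = √(4 − 0.5²) = √3.75 ≈ 1.936 rad/s.

ω_d ≈ 1.936 rad/s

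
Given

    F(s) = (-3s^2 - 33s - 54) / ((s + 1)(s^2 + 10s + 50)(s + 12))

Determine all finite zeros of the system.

Set the numerator to zero: -3s^2 - 33s - 54 = 0, i.e. -3·(s^2 + 11s + 18) = 0.
Factoring: (s + 9)(s + 2) = 0.

s = -9, -2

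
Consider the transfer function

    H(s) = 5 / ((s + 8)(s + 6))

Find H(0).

At s = 0 each factor (s + a) contributes a and each (s^2 + bs + c) contributes c.
H(0) = 5·1 / ((8) · (6)) = 5/48 = 5/48.

H(0) = 5/48 ≈ 0.1042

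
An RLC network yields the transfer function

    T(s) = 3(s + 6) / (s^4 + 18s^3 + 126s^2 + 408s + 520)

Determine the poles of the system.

The poles are the roots of the denominator s^4 + 18s^3 + 126s^2 + 408s + 520 = 0.
No real roots exist; factor into two real quadratics: (s^2 + 10s + 26)(s^2 + 8s + 20) = 0.
Each quadratic gives a conjugate pair via the quadratic formula.

s = -5 + j, -5 - j, -4 + 2j, -4 - 2j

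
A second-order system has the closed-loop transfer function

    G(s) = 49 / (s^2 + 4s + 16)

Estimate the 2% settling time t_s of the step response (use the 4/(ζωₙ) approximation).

Comparing s^2 + 4s + 16 to s^2 + 2ζωₙs + ωₙ²: ωₙ = 4 rad/s and ζ = 4/(2·4) = 0.5.
ζωₙ = 4/2 = 2, so t_s ≈ 4/(ζωₙ) = 4/2 = 2 s.

t_s ≈ 2 s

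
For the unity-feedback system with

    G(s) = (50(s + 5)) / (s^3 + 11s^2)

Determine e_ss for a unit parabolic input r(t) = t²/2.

G(s) has 2 poles at the origin.
This is a Type 2 system. Ka = lim_{s→0} s^2·G(s) = 250/11.
e_ss = 1/Ka = 1/(250/11) = 11/250 ≈ 0.04400.

e_ss = 0.04400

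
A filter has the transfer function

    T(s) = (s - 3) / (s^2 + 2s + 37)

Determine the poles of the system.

The poles are the roots of the denominator s^2 + 2s + 37 = 0.
Using the quadratic formula: s = (-2 ± √(-144))/2 = -1 ± 6j.

s = -1 + 6j, -1 - 6j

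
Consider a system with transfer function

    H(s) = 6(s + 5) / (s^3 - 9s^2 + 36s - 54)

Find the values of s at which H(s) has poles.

s = 3 + 3j, 3 - 3j, 3

The poles are the roots of the denominator s^3 - 9s^2 + 36s - 54 = 0.
Trying s = 3: the polynomial evaluates to 0, so (s - 3) is a factor.
Dividing out leaves s^2 - 6s + 18 = 0.
The quadratic formula then gives s = 3 ± 3j.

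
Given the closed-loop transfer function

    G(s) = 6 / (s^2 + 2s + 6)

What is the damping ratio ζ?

ζ ≈ 0.4082

Compare the denominator to the standard form s^2 + 2ζωₙs + ωₙ².
ωₙ² = 6, so ωₙ = √6 ≈ 2.449 rad/s.
2ζωₙ = 2, so ζ = 2/(2·√6) ≈ 0.4082.
With ζ = 0.4082 the response is underdamped.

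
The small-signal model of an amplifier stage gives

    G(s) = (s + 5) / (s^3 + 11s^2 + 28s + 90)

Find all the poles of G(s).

s = -1 + 3j, -1 - 3j, -9

The poles are the roots of the denominator s^3 + 11s^2 + 28s + 90 = 0.
Trying s = -9: the polynomial evaluates to 0, so (s + 9) is a factor.
Dividing out leaves s^2 + 2s + 10 = 0.
The quadratic formula then gives s = -1 ± 3j.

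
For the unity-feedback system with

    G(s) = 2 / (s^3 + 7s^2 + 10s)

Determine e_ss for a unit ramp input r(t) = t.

e_ss = 5

G(s) has one pole at the origin.
This is a Type 1 system. Kv = lim_{s→0} s·G(s) = 2/10 = 1/5.
e_ss = 1/Kv = 1/(1/5) = 5.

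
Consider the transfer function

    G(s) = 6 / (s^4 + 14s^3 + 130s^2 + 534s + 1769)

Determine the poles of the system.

The poles are the roots of the denominator s^4 + 14s^3 + 130s^2 + 534s + 1769 = 0.
No real roots exist; factor into two real quadratics: (s^2 + 4s + 29)(s^2 + 10s + 61) = 0.
Each quadratic gives a conjugate pair via the quadratic formula.

s = -2 ± 5j, -5 ± 6j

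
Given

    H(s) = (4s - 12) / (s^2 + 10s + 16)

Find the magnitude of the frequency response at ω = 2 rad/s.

Substitute s = j2: numerator = -12 + j8, denominator = 12 + j20.
|H(j2)| = |-12 + j8| / |12 + j20| = 14.422 / 23.324 ≈ 0.6183.

|H(j2)| ≈ 0.6183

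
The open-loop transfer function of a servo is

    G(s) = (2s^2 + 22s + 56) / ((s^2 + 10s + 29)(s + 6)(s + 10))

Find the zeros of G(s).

Set the numerator to zero: 2s^2 + 22s + 56 = 0, i.e. 2·(s^2 + 11s + 28) = 0.
Factoring: (s + 4)(s + 7) = 0.

s = -4, -7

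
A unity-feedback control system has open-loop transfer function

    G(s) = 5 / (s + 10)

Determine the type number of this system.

Type 0

The denominator has no factor of s at the origin — no free integrator — so this is a Type 0 system.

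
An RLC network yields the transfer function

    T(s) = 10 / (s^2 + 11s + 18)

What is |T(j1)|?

|T(j1)| ≈ 0.4939

Substitute s = j1: numerator = 10, denominator = 17 + j11.
|T(j1)| = |10| / |17 + j11| = 10 / 20.248 ≈ 0.4939.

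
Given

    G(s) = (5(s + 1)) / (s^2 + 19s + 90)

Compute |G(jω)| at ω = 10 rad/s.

|G(j10)| ≈ 0.2641

Substitute s = j10: numerator = 5 + j50, denominator = -10 + j190.
|G(j10)| = |5 + j50| / |-10 + j190| = 50.249 / 190.26 ≈ 0.2641.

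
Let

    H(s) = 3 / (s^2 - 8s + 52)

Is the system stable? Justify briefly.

unstable

The denominator s^2 - 8s + 52 factors as (s^2 - 8s + 52), giving poles at s = 4 + 6j, 4 - 6j.
Since the pole(s) at s = 4 ± 6j lie in the right half-plane, the system is unstable.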